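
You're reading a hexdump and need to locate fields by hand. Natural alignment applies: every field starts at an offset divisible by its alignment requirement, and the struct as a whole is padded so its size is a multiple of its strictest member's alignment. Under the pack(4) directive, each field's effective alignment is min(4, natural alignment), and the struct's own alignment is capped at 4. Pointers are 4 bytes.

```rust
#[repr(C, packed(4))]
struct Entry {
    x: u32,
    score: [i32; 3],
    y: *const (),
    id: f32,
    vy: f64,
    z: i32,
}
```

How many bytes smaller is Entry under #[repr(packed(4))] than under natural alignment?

4

natural layout:
  x at 0 (size 4, align 4) → ends 4
  score at 4 (size 12, align 4) → ends 16
  y at 16 (size 4, align 4) → ends 20
  id at 20 (size 4, align 4) → ends 24
  vy at 24 (size 8, align 8) → ends 32
  z at 32 (size 4, align 4) → ends 36
  tail pad 4 to reach multiple of 8
  total 40 bytes, alignment 8
packed(4) layout:
  x at 0 (size 4, align 4) → ends 4
  score at 4 (size 12, align 4) → ends 16
  y at 16 (size 4, align 4) → ends 20
  id at 20 (size 4, align 4) → ends 24
  vy at 24 (size 8, align 4) → ends 32
  z at 32 (size 4, align 4) → ends 36
  total 36 bytes, alignment 4
40 − 36 = 4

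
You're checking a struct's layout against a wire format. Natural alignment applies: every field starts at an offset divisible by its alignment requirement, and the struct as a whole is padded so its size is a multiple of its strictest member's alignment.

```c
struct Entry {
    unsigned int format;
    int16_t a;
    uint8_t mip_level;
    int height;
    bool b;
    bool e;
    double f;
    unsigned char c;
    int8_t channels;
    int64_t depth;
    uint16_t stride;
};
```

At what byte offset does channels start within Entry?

25

@0: format [4B, align 4] → 4
@4: a [2B, align 2] → 6
@6: mip_level [1B, align 1] → 7
+1 pad (align 4)
@8: height [4B, align 4] → 12
@12: b [1B, align 1] → 13
@13: e [1B, align 1] → 14
+2 pad (align 8)
@16: f [8B, align 8] → 24
@24: c [1B, align 1] → 25
@25: channels [1B, align 1] → 26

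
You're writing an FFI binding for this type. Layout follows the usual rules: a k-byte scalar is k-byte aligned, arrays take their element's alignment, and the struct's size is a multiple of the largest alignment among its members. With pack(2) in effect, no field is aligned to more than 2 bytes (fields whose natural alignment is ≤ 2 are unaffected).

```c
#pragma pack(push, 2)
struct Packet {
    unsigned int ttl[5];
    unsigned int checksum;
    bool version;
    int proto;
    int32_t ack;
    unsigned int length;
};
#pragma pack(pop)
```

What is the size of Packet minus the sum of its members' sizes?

@0: ttl [20B, align 2] → 20
@20: checksum [4B, align 2] → 24
@24: version [1B, align 1] → 25
+1 pad (align 2)
@26: proto [4B, align 2] → 30
@30: ack [4B, align 2] → 34
@34: length [4B, align 2] → 38
size 38, align 2
data bytes 37, size 38 → padding 1

1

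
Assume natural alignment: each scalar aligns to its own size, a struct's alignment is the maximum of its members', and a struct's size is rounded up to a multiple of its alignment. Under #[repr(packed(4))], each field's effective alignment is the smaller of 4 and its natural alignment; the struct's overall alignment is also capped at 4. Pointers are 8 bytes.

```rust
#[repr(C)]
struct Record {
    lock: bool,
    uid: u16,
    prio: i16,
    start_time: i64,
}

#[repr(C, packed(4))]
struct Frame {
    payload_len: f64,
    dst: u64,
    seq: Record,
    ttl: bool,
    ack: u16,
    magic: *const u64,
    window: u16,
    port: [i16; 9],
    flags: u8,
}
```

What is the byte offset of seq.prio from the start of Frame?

Record: lock at 0 (size 1, align 1) → ends 1; pad 1 to align 2 for uid; uid at 2 (size 2, align 2) → ends 4; prio at 4 (size 2, align 2) → ends 6; pad 2 to align 8 for start_time; start_time at 8 (size 8, align 8) → ends 16; total 16 bytes, alignment 8
payload_len at 0 (size 8, align 4) → ends 8
dst at 8 (size 8, align 4) → ends 16
seq at 16 (size 16, align 4) → ends 32
within Record: prio at 4
16 + 4 = 20

20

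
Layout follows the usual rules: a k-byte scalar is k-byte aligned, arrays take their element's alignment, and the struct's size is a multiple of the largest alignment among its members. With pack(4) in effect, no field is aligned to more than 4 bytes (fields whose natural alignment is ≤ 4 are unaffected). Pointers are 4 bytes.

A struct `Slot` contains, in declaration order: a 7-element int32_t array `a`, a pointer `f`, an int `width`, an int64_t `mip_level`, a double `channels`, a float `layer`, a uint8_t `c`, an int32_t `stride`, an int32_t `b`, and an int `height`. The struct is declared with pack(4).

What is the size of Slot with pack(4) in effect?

a at 0 (size 28, align 4) → ends 28
f at 28 (size 4, align 4) → ends 32
width at 32 (size 4, align 4) → ends 36
mip_level at 36 (size 8, align 4) → ends 44
channels at 44 (size 8, align 4) → ends 52
layer at 52 (size 4, align 4) → ends 56
c at 56 (size 1, align 1) → ends 57
pad 3 to align 4 for stride
stride at 60 (size 4, align 4) → ends 64
b at 64 (size 4, align 4) → ends 68
height at 68 (size 4, align 4) → ends 72
total 72 bytes, alignment 4

72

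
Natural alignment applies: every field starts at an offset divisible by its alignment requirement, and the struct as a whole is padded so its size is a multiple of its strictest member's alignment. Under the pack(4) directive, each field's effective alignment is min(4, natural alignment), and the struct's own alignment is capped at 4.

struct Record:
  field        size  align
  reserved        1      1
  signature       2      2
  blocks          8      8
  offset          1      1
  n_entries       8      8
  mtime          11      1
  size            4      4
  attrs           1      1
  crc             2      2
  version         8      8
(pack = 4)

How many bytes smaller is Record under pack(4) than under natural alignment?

12

natural layout:
  @0: reserved [1B, align 1] → 1
  +1 pad (align 2)
  @2: signature [2B, align 2] → 4
  +4 pad (align 8)
  @8: blocks [8B, align 8] → 16
  @16: offset [1B, align 1] → 17
  +7 pad (align 8)
  @24: n_entries [8B, align 8] → 32
  @32: mtime [11B, align 1] → 43
  +1 pad (align 4)
  @44: size [4B, align 4] → 48
  @48: attrs [1B, align 1] → 49
  +1 pad (align 2)
  @50: crc [2B, align 2] → 52
  +4 pad (align 8)
  @56: version [8B, align 8] → 64
  size 64, align 8
packed(4) layout:
  @0: reserved [1B, align 1] → 1
  +1 pad (align 2)
  @2: signature [2B, align 2] → 4
  @4: blocks [8B, align 4] → 12
  @12: offset [1B, align 1] → 13
  +3 pad (align 4)
  @16: n_entries [8B, align 4] → 24
  @24: mtime [11B, align 1] → 35
  +1 pad (align 4)
  @36: size [4B, align 4] → 40
  @40: attrs [1B, align 1] → 41
  +1 pad (align 2)
  @42: crc [2B, align 2] → 44
  @44: version [8B, align 4] → 52
  size 52, align 4
64 − 52 = 12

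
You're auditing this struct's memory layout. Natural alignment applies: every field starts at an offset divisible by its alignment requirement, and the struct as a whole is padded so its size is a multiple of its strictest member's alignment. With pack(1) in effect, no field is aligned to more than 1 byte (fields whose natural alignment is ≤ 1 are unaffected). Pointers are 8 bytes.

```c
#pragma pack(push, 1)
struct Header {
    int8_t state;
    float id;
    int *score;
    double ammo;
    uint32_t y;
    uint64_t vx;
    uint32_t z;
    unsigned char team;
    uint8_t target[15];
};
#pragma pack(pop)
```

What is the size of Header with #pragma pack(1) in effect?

0..1  state  (1B, 1-aligned)
1..5  id  (4B, 1-aligned)
5..13  score  (8B, 1-aligned)
13..21  ammo  (8B, 1-aligned)
21..25  y  (4B, 1-aligned)
25..33  vx  (8B, 1-aligned)
33..37  z  (4B, 1-aligned)
37..38  team  (1B, 1-aligned)
38..53  target  (15B, 1-aligned)
sizeof = 53, alignof = 1

53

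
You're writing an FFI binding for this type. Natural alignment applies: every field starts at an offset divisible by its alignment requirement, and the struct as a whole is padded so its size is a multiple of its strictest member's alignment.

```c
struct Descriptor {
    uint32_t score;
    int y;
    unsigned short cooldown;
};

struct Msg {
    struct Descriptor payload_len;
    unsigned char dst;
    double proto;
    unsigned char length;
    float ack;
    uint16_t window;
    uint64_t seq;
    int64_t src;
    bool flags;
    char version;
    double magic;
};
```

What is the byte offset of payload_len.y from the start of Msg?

4

Descriptor: 0..4  score  (4B, 4-aligned); 4..8  y  (4B, 4-aligned); 8..10  cooldown  (2B, 2-aligned); 10..12  -- tail padding (2B); sizeof = 12, alignof = 4
0..12  payload_len  (12B, 4-aligned)
within Descriptor: y at 4
0 + 4 = 4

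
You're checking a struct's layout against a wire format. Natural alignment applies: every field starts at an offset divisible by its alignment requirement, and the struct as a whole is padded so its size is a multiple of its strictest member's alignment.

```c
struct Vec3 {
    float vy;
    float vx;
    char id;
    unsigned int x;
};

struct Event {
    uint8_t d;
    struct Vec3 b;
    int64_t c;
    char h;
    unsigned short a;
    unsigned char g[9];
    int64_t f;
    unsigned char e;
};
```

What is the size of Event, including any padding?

Vec3: 0..4  vy  (4B, 4-aligned); 4..8  vx  (4B, 4-aligned); 8..9  id  (1B, 1-aligned); 9..12  -- padding (3B); 12..16  x  (4B, 4-aligned); sizeof = 16, alignof = 4
0..1  d  (1B, 1-aligned)
1..4  -- padding (3B)
4..20  b  (16B, 4-aligned)
20..24  -- padding (4B)
24..32  c  (8B, 8-aligned)
32..33  h  (1B, 1-aligned)
33..34  -- padding (1B)
34..36  a  (2B, 2-aligned)
36..45  g  (9B, 1-aligned)
45..48  -- padding (3B)
48..56  f  (8B, 8-aligned)
56..57  e  (1B, 1-aligned)
57..64  -- tail padding (7B)
sizeof = 64, alignof = 8

64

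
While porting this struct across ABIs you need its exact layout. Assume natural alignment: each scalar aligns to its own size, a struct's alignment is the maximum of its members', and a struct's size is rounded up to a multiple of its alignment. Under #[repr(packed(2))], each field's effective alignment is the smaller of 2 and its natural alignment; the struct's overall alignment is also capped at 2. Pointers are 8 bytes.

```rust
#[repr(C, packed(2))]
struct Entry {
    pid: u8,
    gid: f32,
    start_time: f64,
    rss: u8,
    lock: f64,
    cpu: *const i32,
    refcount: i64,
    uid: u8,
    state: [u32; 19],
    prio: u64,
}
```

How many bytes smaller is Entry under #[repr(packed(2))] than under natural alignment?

natural layout:
  0..1  pid  (1B, 1-aligned)
  1..4  -- padding (3B)
  4..8  gid  (4B, 4-aligned)
  8..16  start_time  (8B, 8-aligned)
  16..17  rss  (1B, 1-aligned)
  17..24  -- padding (7B)
  24..32  lock  (8B, 8-aligned)
  32..40  cpu  (8B, 8-aligned)
  40..48  refcount  (8B, 8-aligned)
  48..49  uid  (1B, 1-aligned)
  49..52  -- padding (3B)
  52..128  state  (76B, 4-aligned)
  128..136  prio  (8B, 8-aligned)
  sizeof = 136, alignof = 8
packed(2) layout:
  0..1  pid  (1B, 1-aligned)
  1..2  -- padding (1B)
  2..6  gid  (4B, 2-aligned)
  6..14  start_time  (8B, 2-aligned)
  14..15  rss  (1B, 1-aligned)
  15..16  -- padding (1B)
  16..24  lock  (8B, 2-aligned)
  24..32  cpu  (8B, 2-aligned)
  32..40  refcount  (8B, 2-aligned)
  40..41  uid  (1B, 1-aligned)
  41..42  -- padding (1B)
  42..118  state  (76B, 2-aligned)
  118..126  prio  (8B, 2-aligned)
  sizeof = 126, alignof = 2
136 − 126 = 10

10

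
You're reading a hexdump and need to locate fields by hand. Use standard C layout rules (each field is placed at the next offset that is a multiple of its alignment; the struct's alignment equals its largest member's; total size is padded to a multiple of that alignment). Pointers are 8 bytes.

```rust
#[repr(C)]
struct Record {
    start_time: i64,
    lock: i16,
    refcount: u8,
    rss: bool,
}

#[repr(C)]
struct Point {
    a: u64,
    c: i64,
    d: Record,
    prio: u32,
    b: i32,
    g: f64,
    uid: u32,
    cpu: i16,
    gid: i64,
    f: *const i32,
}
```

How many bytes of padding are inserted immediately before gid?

2

Record: start_time at 0 (size 8, align 8) → ends 8; lock at 8 (size 2, align 2) → ends 10; refcount at 10 (size 1, align 1) → ends 11; rss at 11 (size 1, align 1) → ends 12; tail pad 4 to reach multiple of 8; total 16 bytes, alignment 8
a at 0 (size 8, align 8) → ends 8
c at 8 (size 8, align 8) → ends 16
d at 16 (size 16, align 8) → ends 32
prio at 32 (size 4, align 4) → ends 36
b at 36 (size 4, align 4) → ends 40
g at 40 (size 8, align 8) → ends 48
uid at 48 (size 4, align 4) → ends 52
cpu at 52 (size 2, align 2) → ends 54
pad 2 to align 8 for gid
gid at 56 (size 8, align 8) → ends 64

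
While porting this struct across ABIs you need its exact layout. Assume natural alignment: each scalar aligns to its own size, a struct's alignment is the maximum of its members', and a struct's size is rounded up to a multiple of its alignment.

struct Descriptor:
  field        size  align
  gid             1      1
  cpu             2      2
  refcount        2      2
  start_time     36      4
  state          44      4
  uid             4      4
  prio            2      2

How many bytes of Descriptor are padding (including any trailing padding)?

@0: gid [1B, align 1] → 1
+1 pad (align 2)
@2: cpu [2B, align 2] → 4
@4: refcount [2B, align 2] → 6
+2 pad (align 4)
@8: start_time [36B, align 4] → 44
@44: state [44B, align 4] → 88
@88: uid [4B, align 4] → 92
@92: prio [2B, align 2] → 94
+2 tail pad (align 4)
size 96, align 4
data bytes 91, size 96 → padding 5

5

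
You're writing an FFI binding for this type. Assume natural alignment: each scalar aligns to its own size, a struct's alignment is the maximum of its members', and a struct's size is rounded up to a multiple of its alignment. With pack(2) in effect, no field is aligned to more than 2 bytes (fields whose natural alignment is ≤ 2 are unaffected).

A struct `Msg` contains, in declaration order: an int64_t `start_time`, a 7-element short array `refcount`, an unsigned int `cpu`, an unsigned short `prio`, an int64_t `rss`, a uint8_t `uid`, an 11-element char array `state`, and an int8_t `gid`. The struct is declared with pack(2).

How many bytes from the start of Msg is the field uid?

0..8  start_time  (8B, 2-aligned)
8..22  refcount  (14B, 2-aligned)
22..26  cpu  (4B, 2-aligned)
26..28  prio  (2B, 2-aligned)
28..36  rss  (8B, 2-aligned)
36..37  uid  (1B, 1-aligned)

36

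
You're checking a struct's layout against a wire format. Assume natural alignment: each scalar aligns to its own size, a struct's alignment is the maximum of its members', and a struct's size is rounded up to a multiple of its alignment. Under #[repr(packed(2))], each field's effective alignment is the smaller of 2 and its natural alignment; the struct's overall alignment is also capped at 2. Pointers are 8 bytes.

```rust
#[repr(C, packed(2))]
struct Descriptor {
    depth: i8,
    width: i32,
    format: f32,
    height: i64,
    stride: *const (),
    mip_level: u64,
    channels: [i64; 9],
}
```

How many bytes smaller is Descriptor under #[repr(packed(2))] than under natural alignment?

6

natural layout:
  depth at 0 (size 1, align 1) → ends 1
  pad 3 to align 4 for width
  width at 4 (size 4, align 4) → ends 8
  format at 8 (size 4, align 4) → ends 12
  pad 4 to align 8 for height
  height at 16 (size 8, align 8) → ends 24
  stride at 24 (size 8, align 8) → ends 32
  mip_level at 32 (size 8, align 8) → ends 40
  channels at 40 (size 72, align 8) → ends 112
  total 112 bytes, alignment 8
packed(2) layout:
  depth at 0 (size 1, align 1) → ends 1
  pad 1 to align 2 for width
  width at 2 (size 4, align 2) → ends 6
  format at 6 (size 4, align 2) → ends 10
  height at 10 (size 8, align 2) → ends 18
  stride at 18 (size 8, align 2) → ends 26
  mip_level at 26 (size 8, align 2) → ends 34
  channels at 34 (size 72, align 2) → ends 106
  total 106 bytes, alignment 2
112 − 106 = 6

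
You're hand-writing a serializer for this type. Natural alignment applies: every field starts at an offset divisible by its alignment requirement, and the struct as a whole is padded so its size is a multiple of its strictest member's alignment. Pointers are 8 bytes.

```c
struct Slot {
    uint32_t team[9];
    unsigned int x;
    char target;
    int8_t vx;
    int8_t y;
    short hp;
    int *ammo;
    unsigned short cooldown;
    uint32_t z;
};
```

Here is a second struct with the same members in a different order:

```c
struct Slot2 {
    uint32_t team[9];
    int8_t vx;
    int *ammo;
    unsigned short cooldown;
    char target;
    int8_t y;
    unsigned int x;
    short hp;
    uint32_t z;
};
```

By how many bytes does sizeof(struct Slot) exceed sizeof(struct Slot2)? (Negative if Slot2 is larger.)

@0: team [36B, align 4] → 36
@36: x [4B, align 4] → 40
@40: target [1B, align 1] → 41
@41: vx [1B, align 1] → 42
@42: y [1B, align 1] → 43
+1 pad (align 2)
@44: hp [2B, align 2] → 46
+2 pad (align 8)
@48: ammo [8B, align 8] → 56
@56: cooldown [2B, align 2] → 58
+2 pad (align 4)
@60: z [4B, align 4] → 64
size 64, align 8
— Slot2 —
@0: team [36B, align 4] → 36
@36: vx [1B, align 1] → 37
+3 pad (align 8)
@40: ammo [8B, align 8] → 48
@48: cooldown [2B, align 2] → 50
@50: target [1B, align 1] → 51
@51: y [1B, align 1] → 52
@52: x [4B, align 4] → 56
@56: hp [2B, align 2] → 58
+2 pad (align 4)
@60: z [4B, align 4] → 64
size 64, align 8
64 − 64 = 0

0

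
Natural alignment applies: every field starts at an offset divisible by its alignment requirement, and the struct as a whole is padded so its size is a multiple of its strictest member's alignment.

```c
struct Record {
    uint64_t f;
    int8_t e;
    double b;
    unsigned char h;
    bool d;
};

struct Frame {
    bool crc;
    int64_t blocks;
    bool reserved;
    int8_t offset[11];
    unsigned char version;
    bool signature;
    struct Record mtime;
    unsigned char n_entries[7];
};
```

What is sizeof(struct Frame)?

Record: f at 0 (size 8, align 8) → ends 8; e at 8 (size 1, align 1) → ends 9; pad 7 to align 8 for b; b at 16 (size 8, align 8) → ends 24; h at 24 (size 1, align 1) → ends 25; d at 25 (size 1, align 1) → ends 26; tail pad 6 to reach multiple of 8; total 32 bytes, alignment 8
crc at 0 (size 1, align 1) → ends 1
pad 7 to align 8 for blocks
blocks at 8 (size 8, align 8) → ends 16
reserved at 16 (size 1, align 1) → ends 17
offset at 17 (size 11, align 1) → ends 28
version at 28 (size 1, align 1) → ends 29
signature at 29 (size 1, align 1) → ends 30
pad 2 to align 8 for mtime
mtime at 32 (size 32, align 8) → ends 64
n_entries at 64 (size 7, align 1) → ends 71
tail pad 1 to reach multiple of 8
total 72 bytes, alignment 8

72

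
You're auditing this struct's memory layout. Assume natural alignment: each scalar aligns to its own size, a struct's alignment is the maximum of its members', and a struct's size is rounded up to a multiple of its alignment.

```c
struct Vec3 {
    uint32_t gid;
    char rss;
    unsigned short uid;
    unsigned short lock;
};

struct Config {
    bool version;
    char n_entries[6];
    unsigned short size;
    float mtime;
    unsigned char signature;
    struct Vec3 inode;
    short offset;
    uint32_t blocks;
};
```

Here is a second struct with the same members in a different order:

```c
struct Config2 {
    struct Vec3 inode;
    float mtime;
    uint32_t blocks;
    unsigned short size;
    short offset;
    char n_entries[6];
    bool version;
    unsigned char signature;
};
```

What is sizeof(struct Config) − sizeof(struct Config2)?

8

Vec3: 0..4  gid  (4B, 4-aligned); 4..5  rss  (1B, 1-aligned); 5..6  -- padding (1B); 6..8  uid  (2B, 2-aligned); 8..10  lock  (2B, 2-aligned); 10..12  -- tail padding (2B); sizeof = 12, alignof = 4
0..1  version  (1B, 1-aligned)
1..7  n_entries  (6B, 1-aligned)
7..8  -- padding (1B)
8..10  size  (2B, 2-aligned)
10..12  -- padding (2B)
12..16  mtime  (4B, 4-aligned)
16..17  signature  (1B, 1-aligned)
17..20  -- padding (3B)
20..32  inode  (12B, 4-aligned)
32..34  offset  (2B, 2-aligned)
34..36  -- padding (2B)
36..40  blocks  (4B, 4-aligned)
sizeof = 40, alignof = 4
— Config2 —
0..12  inode  (12B, 4-aligned)
12..16  mtime  (4B, 4-aligned)
16..20  blocks  (4B, 4-aligned)
20..22  size  (2B, 2-aligned)
22..24  offset  (2B, 2-aligned)
24..30  n_entries  (6B, 1-aligned)
30..31  version  (1B, 1-aligned)
31..32  signature  (1B, 1-aligned)
sizeof = 32, alignof = 4
40 − 32 = 8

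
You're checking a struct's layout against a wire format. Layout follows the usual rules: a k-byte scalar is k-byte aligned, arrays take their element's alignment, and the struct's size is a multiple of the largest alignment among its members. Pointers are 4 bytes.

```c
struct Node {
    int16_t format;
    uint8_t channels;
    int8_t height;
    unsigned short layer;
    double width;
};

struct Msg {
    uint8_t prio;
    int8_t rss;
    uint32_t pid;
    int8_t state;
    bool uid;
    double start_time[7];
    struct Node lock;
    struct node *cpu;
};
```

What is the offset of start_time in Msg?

Node: @0: format [2B, align 2] → 2; @2: channels [1B, align 1] → 3; @3: height [1B, align 1] → 4; @4: layer [2B, align 2] → 6; +2 pad (align 8); @8: width [8B, align 8] → 16; size 16, align 8
@0: prio [1B, align 1] → 1
@1: rss [1B, align 1] → 2
+2 pad (align 4)
@4: pid [4B, align 4] → 8
@8: state [1B, align 1] → 9
@9: uid [1B, align 1] → 10
+6 pad (align 8)
@16: start_time [56B, align 8] → 72

16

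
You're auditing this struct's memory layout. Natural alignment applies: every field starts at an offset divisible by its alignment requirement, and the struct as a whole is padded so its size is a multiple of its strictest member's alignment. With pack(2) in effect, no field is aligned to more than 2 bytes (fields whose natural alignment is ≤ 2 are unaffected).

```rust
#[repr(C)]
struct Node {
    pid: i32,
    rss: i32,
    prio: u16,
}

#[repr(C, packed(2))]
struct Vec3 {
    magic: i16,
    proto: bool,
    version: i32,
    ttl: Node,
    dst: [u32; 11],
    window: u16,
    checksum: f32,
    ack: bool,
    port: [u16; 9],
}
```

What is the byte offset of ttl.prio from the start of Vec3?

Node: 0..4  pid  (4B, 4-aligned); 4..8  rss  (4B, 4-aligned); 8..10  prio  (2B, 2-aligned); 10..12  -- tail padding (2B); sizeof = 12, alignof = 4
0..2  magic  (2B, 2-aligned)
2..3  proto  (1B, 1-aligned)
3..4  -- padding (1B)
4..8  version  (4B, 2-aligned)
8..20  ttl  (12B, 2-aligned)
within Node: prio at 8
8 + 8 = 16

16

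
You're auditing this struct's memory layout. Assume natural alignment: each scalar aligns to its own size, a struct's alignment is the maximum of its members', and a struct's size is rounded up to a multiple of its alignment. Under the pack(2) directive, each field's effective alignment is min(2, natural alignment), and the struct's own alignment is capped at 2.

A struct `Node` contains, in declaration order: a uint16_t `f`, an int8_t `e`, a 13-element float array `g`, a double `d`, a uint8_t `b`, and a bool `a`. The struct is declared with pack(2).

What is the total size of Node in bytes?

66

0..2  f  (2B, 2-aligned)
2..3  e  (1B, 1-aligned)
3..4  -- padding (1B)
4..56  g  (52B, 2-aligned)
56..64  d  (8B, 2-aligned)
64..65  b  (1B, 1-aligned)
65..66  a  (1B, 1-aligned)
sizeof = 66, alignof = 2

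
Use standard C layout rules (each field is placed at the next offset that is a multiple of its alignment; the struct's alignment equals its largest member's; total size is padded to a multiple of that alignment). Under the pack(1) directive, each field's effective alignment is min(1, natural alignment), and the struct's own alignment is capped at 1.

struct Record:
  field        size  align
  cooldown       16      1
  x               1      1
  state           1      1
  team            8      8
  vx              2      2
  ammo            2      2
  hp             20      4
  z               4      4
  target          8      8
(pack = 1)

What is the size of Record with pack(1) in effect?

cooldown at 0 (size 16, align 1) → ends 16
x at 16 (size 1, align 1) → ends 17
state at 17 (size 1, align 1) → ends 18
team at 18 (size 8, align 1) → ends 26
vx at 26 (size 2, align 1) → ends 28
ammo at 28 (size 2, align 1) → ends 30
hp at 30 (size 20, align 1) → ends 50
z at 50 (size 4, align 1) → ends 54
target at 54 (size 8, align 1) → ends 62
total 62 bytes, alignment 1

62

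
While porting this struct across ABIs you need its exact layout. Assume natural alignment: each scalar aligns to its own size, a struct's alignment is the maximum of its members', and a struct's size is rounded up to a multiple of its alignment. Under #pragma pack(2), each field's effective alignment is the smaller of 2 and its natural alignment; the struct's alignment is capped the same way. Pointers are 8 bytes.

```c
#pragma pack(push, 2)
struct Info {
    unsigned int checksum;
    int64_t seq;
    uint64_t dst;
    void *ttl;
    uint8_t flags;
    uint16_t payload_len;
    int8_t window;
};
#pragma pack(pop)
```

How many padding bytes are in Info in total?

2

0..4  checksum  (4B, 2-aligned)
4..12  seq  (8B, 2-aligned)
12..20  dst  (8B, 2-aligned)
20..28  ttl  (8B, 2-aligned)
28..29  flags  (1B, 1-aligned)
29..30  -- padding (1B)
30..32  payload_len  (2B, 2-aligned)
32..33  window  (1B, 1-aligned)
33..34  -- tail padding (1B)
sizeof = 34, alignof = 2
data bytes 32, size 34 → padding 2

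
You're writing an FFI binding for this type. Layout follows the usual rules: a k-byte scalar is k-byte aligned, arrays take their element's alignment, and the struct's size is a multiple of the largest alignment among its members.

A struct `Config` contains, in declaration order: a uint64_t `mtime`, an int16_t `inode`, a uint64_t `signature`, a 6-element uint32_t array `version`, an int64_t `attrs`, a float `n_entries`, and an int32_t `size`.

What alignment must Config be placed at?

8

member alignments: mtime=8, inode=2, signature=8, version=4, attrs=8, n_entries=4, size=4
max = 8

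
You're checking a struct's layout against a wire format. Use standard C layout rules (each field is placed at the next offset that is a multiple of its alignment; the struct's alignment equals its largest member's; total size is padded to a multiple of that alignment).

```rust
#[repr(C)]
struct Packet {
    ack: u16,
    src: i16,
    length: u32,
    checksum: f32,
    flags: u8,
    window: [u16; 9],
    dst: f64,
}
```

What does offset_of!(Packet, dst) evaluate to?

32

@0: ack [2B, align 2] → 2
@2: src [2B, align 2] → 4
@4: length [4B, align 4] → 8
@8: checksum [4B, align 4] → 12
@12: flags [1B, align 1] → 13
+1 pad (align 2)
@14: window [18B, align 2] → 32
@32: dst [8B, align 8] → 40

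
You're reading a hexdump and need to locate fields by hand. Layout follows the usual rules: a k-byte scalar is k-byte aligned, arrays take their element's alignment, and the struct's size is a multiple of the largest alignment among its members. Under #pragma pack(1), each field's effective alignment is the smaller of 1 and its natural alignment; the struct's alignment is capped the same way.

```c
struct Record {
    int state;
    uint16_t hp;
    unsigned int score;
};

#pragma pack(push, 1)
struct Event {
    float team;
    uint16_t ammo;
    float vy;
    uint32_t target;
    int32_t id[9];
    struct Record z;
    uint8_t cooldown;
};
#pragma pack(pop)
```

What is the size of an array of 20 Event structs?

1260

Record: state at 0 (size 4, align 4) → ends 4; hp at 4 (size 2, align 2) → ends 6; pad 2 to align 4 for score; score at 8 (size 4, align 4) → ends 12; total 12 bytes, alignment 4
team at 0 (size 4, align 1) → ends 4
ammo at 4 (size 2, align 1) → ends 6
vy at 6 (size 4, align 1) → ends 10
target at 10 (size 4, align 1) → ends 14
id at 14 (size 36, align 1) → ends 50
z at 50 (size 12, align 1) → ends 62
cooldown at 62 (size 1, align 1) → ends 63
total 63 bytes, alignment 1
array of 20: 20 × 63 = 1260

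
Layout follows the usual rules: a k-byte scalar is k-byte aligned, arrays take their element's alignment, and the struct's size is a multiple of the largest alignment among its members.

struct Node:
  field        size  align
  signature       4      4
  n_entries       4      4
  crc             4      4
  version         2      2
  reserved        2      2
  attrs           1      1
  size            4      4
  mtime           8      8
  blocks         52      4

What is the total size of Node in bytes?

88 bytes

@0: signature [4B, align 4] → 4
@4: n_entries [4B, align 4] → 8
@8: crc [4B, align 4] → 12
@12: version [2B, align 2] → 14
@14: reserved [2B, align 2] → 16
@16: attrs [1B, align 1] → 17
+3 pad (align 4)
@20: size [4B, align 4] → 24
@24: mtime [8B, align 8] → 32
@32: blocks [52B, align 4] → 84
+4 tail pad (align 8)
size 88, align 8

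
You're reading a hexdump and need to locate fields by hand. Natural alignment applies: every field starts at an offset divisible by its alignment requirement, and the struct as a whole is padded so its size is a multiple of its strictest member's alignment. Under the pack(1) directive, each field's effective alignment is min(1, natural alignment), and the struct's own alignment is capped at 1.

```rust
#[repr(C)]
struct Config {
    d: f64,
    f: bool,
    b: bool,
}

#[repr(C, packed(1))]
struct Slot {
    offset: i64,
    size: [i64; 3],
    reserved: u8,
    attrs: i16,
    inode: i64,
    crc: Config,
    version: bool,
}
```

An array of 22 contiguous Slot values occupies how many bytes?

1320

Config: 0..8  d  (8B, 8-aligned); 8..9  f  (1B, 1-aligned); 9..10  b  (1B, 1-aligned); 10..16  -- tail padding (6B); sizeof = 16, alignof = 8
0..8  offset  (8B, 1-aligned)
8..32  size  (24B, 1-aligned)
32..33  reserved  (1B, 1-aligned)
33..35  attrs  (2B, 1-aligned)
35..43  inode  (8B, 1-aligned)
43..59  crc  (16B, 1-aligned)
59..60  version  (1B, 1-aligned)
sizeof = 60, alignof = 1
array of 22: 22 × 60 = 1320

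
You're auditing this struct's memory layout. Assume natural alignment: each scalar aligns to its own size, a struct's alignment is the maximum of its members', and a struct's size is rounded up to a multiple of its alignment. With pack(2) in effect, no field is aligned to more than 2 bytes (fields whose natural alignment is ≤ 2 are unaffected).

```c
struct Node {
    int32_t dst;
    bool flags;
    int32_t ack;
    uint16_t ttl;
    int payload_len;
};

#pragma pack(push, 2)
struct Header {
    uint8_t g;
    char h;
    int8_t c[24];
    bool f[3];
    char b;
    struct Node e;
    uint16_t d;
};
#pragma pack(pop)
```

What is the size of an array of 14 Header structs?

Node: dst at 0 (size 4, align 4) → ends 4; flags at 4 (size 1, align 1) → ends 5; pad 3 to align 4 for ack; ack at 8 (size 4, align 4) → ends 12; ttl at 12 (size 2, align 2) → ends 14; pad 2 to align 4 for payload_len; payload_len at 16 (size 4, align 4) → ends 20; total 20 bytes, alignment 4
g at 0 (size 1, align 1) → ends 1
h at 1 (size 1, align 1) → ends 2
c at 2 (size 24, align 1) → ends 26
f at 26 (size 3, align 1) → ends 29
b at 29 (size 1, align 1) → ends 30
e at 30 (size 20, align 2) → ends 50
d at 50 (size 2, align 2) → ends 52
total 52 bytes, alignment 2
array of 14: 14 × 52 = 728

728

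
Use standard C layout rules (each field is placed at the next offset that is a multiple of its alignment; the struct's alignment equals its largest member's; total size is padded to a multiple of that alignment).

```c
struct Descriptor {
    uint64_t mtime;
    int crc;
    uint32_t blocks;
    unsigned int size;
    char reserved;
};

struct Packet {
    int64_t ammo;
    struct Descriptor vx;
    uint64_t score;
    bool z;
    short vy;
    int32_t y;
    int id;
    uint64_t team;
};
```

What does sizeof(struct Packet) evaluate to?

64

Descriptor: @0: mtime [8B, align 8] → 8; @8: crc [4B, align 4] → 12; @12: blocks [4B, align 4] → 16; @16: size [4B, align 4] → 20; @20: reserved [1B, align 1] → 21; +3 tail pad (align 8); size 24, align 8
@0: ammo [8B, align 8] → 8
@8: vx [24B, align 8] → 32
@32: score [8B, align 8] → 40
@40: z [1B, align 1] → 41
+1 pad (align 2)
@42: vy [2B, align 2] → 44
@44: y [4B, align 4] → 48
@48: id [4B, align 4] → 52
+4 pad (align 8)
@56: team [8B, align 8] → 64
size 64, align 8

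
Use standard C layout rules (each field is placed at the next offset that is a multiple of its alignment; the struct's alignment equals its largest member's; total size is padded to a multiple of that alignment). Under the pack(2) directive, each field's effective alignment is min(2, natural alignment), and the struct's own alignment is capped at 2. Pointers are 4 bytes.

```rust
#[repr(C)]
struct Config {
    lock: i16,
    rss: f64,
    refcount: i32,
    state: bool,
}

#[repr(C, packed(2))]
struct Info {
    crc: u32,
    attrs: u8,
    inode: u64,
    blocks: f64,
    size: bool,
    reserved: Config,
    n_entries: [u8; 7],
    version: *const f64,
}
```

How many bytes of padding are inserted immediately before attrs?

0

Config: @0: lock [2B, align 2] → 2; +6 pad (align 8); @8: rss [8B, align 8] → 16; @16: refcount [4B, align 4] → 20; @20: state [1B, align 1] → 21; +3 tail pad (align 8); size 24, align 8
@0: crc [4B, align 2] → 4
@4: attrs [1B, align 1] → 5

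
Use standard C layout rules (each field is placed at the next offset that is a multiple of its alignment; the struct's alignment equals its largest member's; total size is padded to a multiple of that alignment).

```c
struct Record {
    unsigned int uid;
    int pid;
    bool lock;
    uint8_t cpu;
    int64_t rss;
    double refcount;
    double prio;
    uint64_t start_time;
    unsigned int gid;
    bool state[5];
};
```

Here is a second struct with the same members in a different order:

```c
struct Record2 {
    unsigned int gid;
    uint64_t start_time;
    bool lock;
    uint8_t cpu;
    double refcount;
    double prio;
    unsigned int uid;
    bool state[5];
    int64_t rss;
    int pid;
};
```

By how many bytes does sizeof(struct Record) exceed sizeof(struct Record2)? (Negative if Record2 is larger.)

@0: uid [4B, align 4] → 4
@4: pid [4B, align 4] → 8
@8: lock [1B, align 1] → 9
@9: cpu [1B, align 1] → 10
+6 pad (align 8)
@16: rss [8B, align 8] → 24
@24: refcount [8B, align 8] → 32
@32: prio [8B, align 8] → 40
@40: start_time [8B, align 8] → 48
@48: gid [4B, align 4] → 52
@52: state [5B, align 1] → 57
+7 tail pad (align 8)
size 64, align 8
— Record2 —
@0: gid [4B, align 4] → 4
+4 pad (align 8)
@8: start_time [8B, align 8] → 16
@16: lock [1B, align 1] → 17
@17: cpu [1B, align 1] → 18
+6 pad (align 8)
@24: refcount [8B, align 8] → 32
@32: prio [8B, align 8] → 40
@40: uid [4B, align 4] → 44
@44: state [5B, align 1] → 49
+7 pad (align 8)
@56: rss [8B, align 8] → 64
@64: pid [4B, align 4] → 68
+4 tail pad (align 8)
size 72, align 8
64 − 72 = -8

-8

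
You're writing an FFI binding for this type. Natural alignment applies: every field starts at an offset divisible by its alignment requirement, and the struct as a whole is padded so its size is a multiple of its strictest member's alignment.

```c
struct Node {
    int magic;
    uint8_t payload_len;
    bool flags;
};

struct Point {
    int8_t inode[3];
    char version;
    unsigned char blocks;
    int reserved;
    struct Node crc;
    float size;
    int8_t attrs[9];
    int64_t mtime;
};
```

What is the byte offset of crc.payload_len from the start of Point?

16

Node: magic at 0 (size 4, align 4) → ends 4; payload_len at 4 (size 1, align 1) → ends 5; flags at 5 (size 1, align 1) → ends 6; tail pad 2 to reach multiple of 4; total 8 bytes, alignment 4
inode at 0 (size 3, align 1) → ends 3
version at 3 (size 1, align 1) → ends 4
blocks at 4 (size 1, align 1) → ends 5
pad 3 to align 4 for reserved
reserved at 8 (size 4, align 4) → ends 12
crc at 12 (size 8, align 4) → ends 20
within Node: payload_len at 4
12 + 4 = 16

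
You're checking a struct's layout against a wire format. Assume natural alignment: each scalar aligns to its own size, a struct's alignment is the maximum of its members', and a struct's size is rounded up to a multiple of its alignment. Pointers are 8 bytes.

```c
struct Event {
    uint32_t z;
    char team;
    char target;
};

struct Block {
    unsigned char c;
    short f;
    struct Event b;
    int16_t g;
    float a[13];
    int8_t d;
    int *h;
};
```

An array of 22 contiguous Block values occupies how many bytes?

1760

Event: @0: z [4B, align 4] → 4; @4: team [1B, align 1] → 5; @5: target [1B, align 1] → 6; +2 tail pad (align 4); size 8, align 4
@0: c [1B, align 1] → 1
+1 pad (align 2)
@2: f [2B, align 2] → 4
@4: b [8B, align 4] → 12
@12: g [2B, align 2] → 14
+2 pad (align 4)
@16: a [52B, align 4] → 68
@68: d [1B, align 1] → 69
+3 pad (align 8)
@72: h [8B, align 8] → 80
size 80, align 8
array of 22: 22 × 80 = 1760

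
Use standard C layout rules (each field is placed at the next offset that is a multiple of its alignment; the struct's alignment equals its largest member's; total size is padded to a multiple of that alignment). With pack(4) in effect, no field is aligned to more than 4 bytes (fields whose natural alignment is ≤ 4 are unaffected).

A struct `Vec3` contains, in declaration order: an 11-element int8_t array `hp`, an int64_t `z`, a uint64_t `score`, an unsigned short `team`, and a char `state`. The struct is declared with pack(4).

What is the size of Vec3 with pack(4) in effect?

hp at 0 (size 11, align 1) → ends 11
pad 1 to align 4 for z
z at 12 (size 8, align 4) → ends 20
score at 20 (size 8, align 4) → ends 28
team at 28 (size 2, align 2) → ends 30
state at 30 (size 1, align 1) → ends 31
tail pad 1 to reach multiple of 4
total 32 bytes, alignment 4

32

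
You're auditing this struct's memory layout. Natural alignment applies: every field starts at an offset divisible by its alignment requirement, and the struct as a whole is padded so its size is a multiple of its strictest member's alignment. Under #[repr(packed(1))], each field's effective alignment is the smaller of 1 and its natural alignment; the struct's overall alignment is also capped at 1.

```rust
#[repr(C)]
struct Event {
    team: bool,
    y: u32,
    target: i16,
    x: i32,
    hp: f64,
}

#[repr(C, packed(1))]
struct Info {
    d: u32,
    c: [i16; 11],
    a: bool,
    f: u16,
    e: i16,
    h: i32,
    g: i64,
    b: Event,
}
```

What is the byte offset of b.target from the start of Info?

Event: 0..1  team  (1B, 1-aligned); 1..4  -- padding (3B); 4..8  y  (4B, 4-aligned); 8..10  target  (2B, 2-aligned); 10..12  -- padding (2B); 12..16  x  (4B, 4-aligned); 16..24  hp  (8B, 8-aligned); sizeof = 24, alignof = 8
0..4  d  (4B, 1-aligned)
4..26  c  (22B, 1-aligned)
26..27  a  (1B, 1-aligned)
27..29  f  (2B, 1-aligned)
29..31  e  (2B, 1-aligned)
31..35  h  (4B, 1-aligned)
35..43  g  (8B, 1-aligned)
43..67  b  (24B, 1-aligned)
within Event: target at 8
43 + 8 = 51

51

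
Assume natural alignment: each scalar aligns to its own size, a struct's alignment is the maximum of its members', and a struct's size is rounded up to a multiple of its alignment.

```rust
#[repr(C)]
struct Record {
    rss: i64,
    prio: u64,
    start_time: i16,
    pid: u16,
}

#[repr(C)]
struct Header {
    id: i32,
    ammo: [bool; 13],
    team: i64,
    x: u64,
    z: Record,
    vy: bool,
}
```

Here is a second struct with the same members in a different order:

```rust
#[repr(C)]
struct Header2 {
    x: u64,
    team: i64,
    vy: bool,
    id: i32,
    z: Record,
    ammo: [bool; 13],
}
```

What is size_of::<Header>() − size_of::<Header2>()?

Record: rss at 0 (size 8, align 8) → ends 8; prio at 8 (size 8, align 8) → ends 16; start_time at 16 (size 2, align 2) → ends 18; pid at 18 (size 2, align 2) → ends 20; tail pad 4 to reach multiple of 8; total 24 bytes, alignment 8
id at 0 (size 4, align 4) → ends 4
ammo at 4 (size 13, align 1) → ends 17
pad 7 to align 8 for team
team at 24 (size 8, align 8) → ends 32
x at 32 (size 8, align 8) → ends 40
z at 40 (size 24, align 8) → ends 64
vy at 64 (size 1, align 1) → ends 65
tail pad 7 to reach multiple of 8
total 72 bytes, alignment 8
— Header2 —
x at 0 (size 8, align 8) → ends 8
team at 8 (size 8, align 8) → ends 16
vy at 16 (size 1, align 1) → ends 17
pad 3 to align 4 for id
id at 20 (size 4, align 4) → ends 24
z at 24 (size 24, align 8) → ends 48
ammo at 48 (size 13, align 1) → ends 61
tail pad 3 to reach multiple of 8
total 64 bytes, alignment 8
72 − 64 = 8

8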